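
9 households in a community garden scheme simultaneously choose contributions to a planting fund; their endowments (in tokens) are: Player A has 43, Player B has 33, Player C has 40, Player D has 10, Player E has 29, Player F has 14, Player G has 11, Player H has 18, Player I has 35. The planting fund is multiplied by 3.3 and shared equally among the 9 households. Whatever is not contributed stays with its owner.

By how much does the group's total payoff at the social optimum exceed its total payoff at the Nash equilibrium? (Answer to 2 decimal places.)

535.90 tokens

The private return per contributed unit is 3.3/9 = 0.3667 < 1 for every player regardless of endowment, so the Nash equilibrium is zero contribution and the group total is Σ E_j = 43 + 33 + 40 + 10 + 29 + 14 + 11 + 18 + 35 = 233.
Each contributed unit returns 3.300 to the group, so the social optimum is full contribution by everyone: group total = 3.300 × 233 = 768.90.
Efficiency loss = (3.300 − 1) × 233 = 535.90.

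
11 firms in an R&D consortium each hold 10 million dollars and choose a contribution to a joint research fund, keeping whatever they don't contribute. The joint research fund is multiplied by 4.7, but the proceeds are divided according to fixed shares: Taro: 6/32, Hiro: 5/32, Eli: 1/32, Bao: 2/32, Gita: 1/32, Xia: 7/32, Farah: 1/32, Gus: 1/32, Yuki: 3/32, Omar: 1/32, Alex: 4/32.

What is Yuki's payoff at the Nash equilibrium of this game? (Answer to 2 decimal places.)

Each unit j contributes comes back to j as 4.7 × (j's share), so j prefers to contribute only if that share exceeds 1/4.7 = 0.2128; otherwise keeping the unit dominates.
Xia alone (share 7/32) is above the threshold, contributing 10; the remaining 10 contribute 0. Total contributed: 10.
Yuki keeps 10 and receives 4.7 × 10 × 3/32 = 4.41 from the joint research fund, for a payoff of 14.41.

14.41 million dollars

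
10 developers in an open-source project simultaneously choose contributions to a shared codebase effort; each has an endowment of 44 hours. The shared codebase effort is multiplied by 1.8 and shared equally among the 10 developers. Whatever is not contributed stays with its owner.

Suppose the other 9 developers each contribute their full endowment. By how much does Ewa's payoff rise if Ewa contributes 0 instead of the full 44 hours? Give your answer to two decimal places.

36.08 hours

Switching from a contribution of 44 to 0 lets Ewa keep an extra 44 hours, but lowers the shared codebase effort by 44, which costs Ewa their own share of that drop: 1.8/10 × 44 = 7.92.
Net gain = 44 − 7.92 = 36.08. The private return per contributed unit (0.1800) is below 1, so free-riding is indeed the best response regardless of what the others do.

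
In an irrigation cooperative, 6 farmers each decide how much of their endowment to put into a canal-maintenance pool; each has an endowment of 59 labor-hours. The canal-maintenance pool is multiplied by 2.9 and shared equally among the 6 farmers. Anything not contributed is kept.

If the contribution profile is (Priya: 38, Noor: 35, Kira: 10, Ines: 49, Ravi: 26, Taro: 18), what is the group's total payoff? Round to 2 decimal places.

688.40 labor-hours

Total contributed: 38 + 35 + 10 + 49 + 26 + 18 = 176; total kept: 6 × 59 − 176 = 178.
The canal-maintenance pool pays out 2.9 × 176 = 510.40 in aggregate.
Group total = 178 + 510.40 = 688.40.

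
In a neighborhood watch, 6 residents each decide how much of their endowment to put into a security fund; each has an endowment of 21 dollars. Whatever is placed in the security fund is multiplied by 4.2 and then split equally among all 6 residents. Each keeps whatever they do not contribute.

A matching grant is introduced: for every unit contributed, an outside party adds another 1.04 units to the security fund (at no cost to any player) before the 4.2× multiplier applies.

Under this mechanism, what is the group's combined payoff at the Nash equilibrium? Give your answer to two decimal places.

1079.57 dollars

Under the mechanism each unit contributed yields 4.2 × 2.04 / 6 = 1.4280 back to its contributor per unit of net cost, which exceeds 1, making full contribution the dominant choice for everyone.
So the Nash equilibrium is full contribution by all 6; the group earns 4.2 × 2.04 × 126 = 1079.57.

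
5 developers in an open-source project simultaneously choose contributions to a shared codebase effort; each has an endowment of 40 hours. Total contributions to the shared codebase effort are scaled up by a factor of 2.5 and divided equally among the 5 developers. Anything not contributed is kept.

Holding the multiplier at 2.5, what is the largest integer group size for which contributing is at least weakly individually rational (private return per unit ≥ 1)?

2

Private return per unit is 2.5/(group size), which is ≥ 1 whenever the group size is ≤ 2.5.
The largest such integer is 2.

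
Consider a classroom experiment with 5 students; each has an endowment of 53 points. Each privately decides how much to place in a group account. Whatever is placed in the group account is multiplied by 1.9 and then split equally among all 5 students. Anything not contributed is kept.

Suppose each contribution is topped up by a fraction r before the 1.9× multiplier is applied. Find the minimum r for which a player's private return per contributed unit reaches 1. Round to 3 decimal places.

With matching at rate r, one contributed unit becomes (1 + r) in the group account and returns 1.9 × (1 + r) / 5 to the contributor.
Setting this equal to 1: 1 + r = 5/1.9 = 2.6316.
So the minimum matching rate is r = 2.6316 − 1 = 1.632.

1.632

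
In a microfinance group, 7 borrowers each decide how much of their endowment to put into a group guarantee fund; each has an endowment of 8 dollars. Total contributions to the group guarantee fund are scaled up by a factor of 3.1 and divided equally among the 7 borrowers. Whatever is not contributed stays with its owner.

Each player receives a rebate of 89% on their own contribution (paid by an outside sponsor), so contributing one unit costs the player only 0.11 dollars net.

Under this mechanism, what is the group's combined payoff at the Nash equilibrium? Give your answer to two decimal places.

223.44 dollars

The effective private return per unit is now (3.1/7) / 0.11 = 4.0260 > 1, so every player's dominant strategy flips to full contribution.
So the Nash equilibrium is full contribution by all 7; the group earns 7 × (8 × 0.89 + 3.1 × 8) = 223.44.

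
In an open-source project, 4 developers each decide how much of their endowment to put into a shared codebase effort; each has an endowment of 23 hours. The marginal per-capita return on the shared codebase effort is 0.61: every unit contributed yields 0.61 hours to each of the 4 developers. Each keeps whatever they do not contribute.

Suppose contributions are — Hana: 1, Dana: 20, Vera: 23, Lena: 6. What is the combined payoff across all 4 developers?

164.00 hours

Total contributed: 1 + 20 + 23 + 6 = 50; total kept: 4 × 23 − 50 = 42.
The shared codebase effort pays out 0.61 × 4 × 50 = 122.00 in aggregate.
Group total = 42 + 122.00 = 164.00.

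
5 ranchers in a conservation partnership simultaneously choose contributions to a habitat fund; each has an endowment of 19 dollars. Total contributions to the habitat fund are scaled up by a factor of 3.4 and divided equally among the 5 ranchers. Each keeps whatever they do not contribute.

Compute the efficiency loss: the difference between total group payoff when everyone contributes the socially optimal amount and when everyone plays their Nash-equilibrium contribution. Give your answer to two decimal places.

228.00 dollars

Each contributed unit returns 3.4/5 = 0.6800 to its contributor — below 1 — so contributing 0 is dominant for every player. At the Nash equilibrium everyone keeps their 19, and the group total is 5 × 19 = 95.
Each contributed unit returns 3.400 to the group as a whole (0.6800 to each of 5 players), which exceeds 1, so the social optimum is full contribution: group total = 3.400 × 95 = 323.00.
Efficiency loss = 323.00 − 95 = 228.00.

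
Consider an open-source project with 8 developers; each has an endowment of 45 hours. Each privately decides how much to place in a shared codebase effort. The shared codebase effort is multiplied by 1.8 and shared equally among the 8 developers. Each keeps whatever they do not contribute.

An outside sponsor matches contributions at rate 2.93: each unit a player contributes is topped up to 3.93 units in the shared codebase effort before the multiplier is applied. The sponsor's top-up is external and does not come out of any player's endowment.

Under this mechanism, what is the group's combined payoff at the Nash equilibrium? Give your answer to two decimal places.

360.00 hours

The effective private return is 1.8 × 3.93 / 8 = 0.8843, which is still under 1, so the mechanism doesn't change anyone's dominant strategy: zero contribution.
Everyone keeps their endowment and the group total is 8 × 45 = 360.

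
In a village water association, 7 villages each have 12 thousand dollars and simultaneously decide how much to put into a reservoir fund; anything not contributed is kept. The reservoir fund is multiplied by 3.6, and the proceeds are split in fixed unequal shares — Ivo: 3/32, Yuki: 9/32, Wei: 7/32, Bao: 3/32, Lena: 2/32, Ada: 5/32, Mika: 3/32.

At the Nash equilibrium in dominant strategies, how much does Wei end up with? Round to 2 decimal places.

21.45 thousand dollars

Each unit j contributes comes back to j as 3.6 × (j's share), so j prefers to contribute only if that share exceeds 1/3.6 = 0.2778; otherwise keeping the unit dominates.
Yuki alone (share 9/32) is above the threshold, contributing 12; the remaining 6 contribute 0. Total contributed: 12.
Wei keeps 12 and receives 3.6 × 12 × 7/32 = 9.45 from the reservoir fund, for a payoff of 21.45.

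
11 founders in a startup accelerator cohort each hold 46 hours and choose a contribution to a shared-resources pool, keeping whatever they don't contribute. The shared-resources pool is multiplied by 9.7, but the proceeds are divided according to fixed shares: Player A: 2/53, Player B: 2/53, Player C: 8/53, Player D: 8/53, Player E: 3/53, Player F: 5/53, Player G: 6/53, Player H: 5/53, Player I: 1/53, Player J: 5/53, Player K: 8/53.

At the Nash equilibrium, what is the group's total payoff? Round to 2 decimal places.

2106.80 hours

A player with share s gets back 9.7·s per unit contributed, so full contribution is dominant for anyone with s > 1/9.7 = 0.1031 and zero contribution is dominant for anyone below.
Player C, Player D, Player G and Player K are above the threshold, contributing 46 each; the remaining 7 contribute 0. Total contributed: 184.
The shared-resources pool pays out 9.7 × 184 = 1784.80 in total (split across the unequal shares, but the aggregate is all that matters for the group sum).
The 7 free-riders keep 46 each, adding 322. Group total = 322 + 1784.80 = 2106.80.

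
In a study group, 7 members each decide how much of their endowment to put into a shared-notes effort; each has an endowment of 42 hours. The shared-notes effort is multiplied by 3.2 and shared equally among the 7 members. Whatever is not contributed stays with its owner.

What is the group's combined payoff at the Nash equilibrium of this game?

Each contributed unit returns 3.2/7 = 0.4571 to its contributor — below 1 — so contributing 0 is dominant for every player. At the Nash equilibrium everyone keeps their 42, and the group total is 7 × 42 = 294.

294.00 hours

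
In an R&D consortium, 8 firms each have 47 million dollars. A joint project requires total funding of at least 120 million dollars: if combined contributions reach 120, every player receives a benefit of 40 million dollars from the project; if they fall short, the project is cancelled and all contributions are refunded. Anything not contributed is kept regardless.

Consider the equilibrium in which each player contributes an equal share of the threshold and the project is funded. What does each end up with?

Equal share of the threshold: 120/8 = 15.
At this profile no one gains by cutting their contribution: any cut drops the total below 120, the project is cancelled, contributions are refunded, and the deviator ends with 47, which is less than 47 − 15 + 40 = 72. Contributing more than 15 just wastes the excess. So contributing exactly 15 is a best response.
Each player's payoff: 47 − 15 + 40 = 72.

72 million dollars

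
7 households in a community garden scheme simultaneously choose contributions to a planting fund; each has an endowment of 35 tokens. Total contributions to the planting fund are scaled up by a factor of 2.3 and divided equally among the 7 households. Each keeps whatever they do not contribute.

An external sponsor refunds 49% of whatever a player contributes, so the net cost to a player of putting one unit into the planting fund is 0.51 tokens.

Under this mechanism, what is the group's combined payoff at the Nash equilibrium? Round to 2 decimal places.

245.00 tokens

Even with the mechanism, each unit contributed returns only (2.3/7) / 0.51 = 0.6443 per unit of net cost, so contributing nothing is still dominant.
Everyone keeps their endowment and the group total is 7 × 35 = 245.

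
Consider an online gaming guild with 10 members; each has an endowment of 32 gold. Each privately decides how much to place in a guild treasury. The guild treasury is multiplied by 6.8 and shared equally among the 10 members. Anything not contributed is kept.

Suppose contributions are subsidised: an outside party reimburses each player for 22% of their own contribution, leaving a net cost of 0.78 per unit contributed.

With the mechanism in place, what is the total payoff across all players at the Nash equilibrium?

The effective private return is (6.8/10) / 0.78 = 0.8718, which is still under 1, so the mechanism doesn't change anyone's dominant strategy: zero contribution.
At the Nash equilibrium no one contributes; group total payoff = 10 × 32 = 320.

320.00 gold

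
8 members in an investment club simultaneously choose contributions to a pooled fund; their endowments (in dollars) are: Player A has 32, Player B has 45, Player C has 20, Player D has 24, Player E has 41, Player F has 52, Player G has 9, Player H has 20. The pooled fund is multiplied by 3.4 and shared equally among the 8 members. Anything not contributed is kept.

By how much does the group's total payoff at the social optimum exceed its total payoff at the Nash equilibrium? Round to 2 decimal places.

583.20 dollars

The private return per contributed unit is 3.4/8 = 0.4250 < 1 for every player regardless of endowment, so the Nash equilibrium is zero contribution and the group total is Σ E_j = 32 + 45 + 20 + 24 + 41 + 52 + 9 + 20 = 243.
Each contributed unit returns 3.400 to the group, so the social optimum is full contribution by everyone: group total = 3.400 × 243 = 826.20.
Efficiency loss = (3.400 − 1) × 243 = 583.20.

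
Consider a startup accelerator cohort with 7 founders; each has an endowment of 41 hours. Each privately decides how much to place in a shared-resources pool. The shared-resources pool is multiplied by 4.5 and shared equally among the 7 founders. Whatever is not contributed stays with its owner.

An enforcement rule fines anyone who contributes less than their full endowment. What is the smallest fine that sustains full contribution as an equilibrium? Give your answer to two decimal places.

Given the others contribute fully, the best deviation is to contribute 0 (any partial contribution still incurs the fine and gives up units whose private return 0.6429 is below 1).
Deviating from 41 to 0 saves 41 hours but forfeits the deviator's share of the drop in the shared-resources pool: 4.5/7 × 41 = 26.36.
So the deviation gain is 41 − 26.36 = 14.64, and the fine must be at least 14.64 hours to wipe it out.

14.64 hours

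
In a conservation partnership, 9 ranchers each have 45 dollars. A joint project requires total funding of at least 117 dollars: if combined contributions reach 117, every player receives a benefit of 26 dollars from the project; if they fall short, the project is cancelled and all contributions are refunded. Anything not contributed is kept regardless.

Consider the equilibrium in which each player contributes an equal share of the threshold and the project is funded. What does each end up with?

Equal share of the threshold: 117/9 = 13.
At this profile no one gains by cutting their contribution: any cut drops the total below 117, the project is cancelled, contributions are refunded, and the deviator ends with 45, which is less than 45 − 13 + 26 = 58. Contributing more than 13 just wastes the excess. So contributing exactly 13 is a best response.
Each player's payoff: 45 − 13 + 26 = 58.

58 dollars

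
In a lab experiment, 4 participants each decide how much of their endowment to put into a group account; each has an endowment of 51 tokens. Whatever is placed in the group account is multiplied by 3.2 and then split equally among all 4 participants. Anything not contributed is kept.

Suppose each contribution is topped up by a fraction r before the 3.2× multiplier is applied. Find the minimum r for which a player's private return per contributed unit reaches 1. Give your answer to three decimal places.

With matching at rate r, one contributed unit becomes (1 + r) in the group account and returns 3.2 × (1 + r) / 4 to the contributor.
Setting this equal to 1: 1 + r = 4/3.2 = 1.2500.
So the minimum matching rate is r = 1.2500 − 1 = 0.250.

0.250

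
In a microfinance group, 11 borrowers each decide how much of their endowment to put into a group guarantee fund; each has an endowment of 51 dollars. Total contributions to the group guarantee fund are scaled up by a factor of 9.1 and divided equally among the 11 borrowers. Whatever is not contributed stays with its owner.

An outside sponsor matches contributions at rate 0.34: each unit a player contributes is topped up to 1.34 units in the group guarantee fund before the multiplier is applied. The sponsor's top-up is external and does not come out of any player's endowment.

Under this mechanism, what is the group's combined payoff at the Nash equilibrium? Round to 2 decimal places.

6840.83 dollars

With the mechanism, a contributed unit returns 9.1 × 1.34 / 11 = 1.1085 per unit of net cost to the contributor — now above 1 — so contributing fully is weakly dominant for every player.
So the Nash equilibrium is full contribution by all 11; the group earns 9.1 × 1.34 × 561 = 6840.83.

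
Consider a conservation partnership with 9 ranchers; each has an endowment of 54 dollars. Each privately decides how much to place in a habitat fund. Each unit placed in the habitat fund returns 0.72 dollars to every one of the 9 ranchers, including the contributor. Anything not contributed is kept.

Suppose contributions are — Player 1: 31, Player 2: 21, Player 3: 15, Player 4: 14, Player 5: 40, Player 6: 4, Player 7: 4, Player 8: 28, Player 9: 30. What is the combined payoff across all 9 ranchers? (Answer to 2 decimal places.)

1510.76 dollars

Total contributed: 31 + 21 + 15 + 14 + 40 + 4 + 4 + 28 + 30 = 187; total kept: 9 × 54 − 187 = 299.
The habitat fund pays out 0.72 × 9 × 187 = 1211.76 in aggregate.
Group total = 299 + 1211.76 = 1510.76.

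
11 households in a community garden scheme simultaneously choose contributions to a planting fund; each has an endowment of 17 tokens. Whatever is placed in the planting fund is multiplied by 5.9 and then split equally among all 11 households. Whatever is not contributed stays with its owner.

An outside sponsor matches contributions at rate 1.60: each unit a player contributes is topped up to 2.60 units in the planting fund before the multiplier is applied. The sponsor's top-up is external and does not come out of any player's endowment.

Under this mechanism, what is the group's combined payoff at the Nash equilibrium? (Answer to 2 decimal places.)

The effective private return per unit is now 5.9 × 2.60 / 11 = 1.3945 > 1, so every player's dominant strategy flips to full contribution.
So the Nash equilibrium is full contribution by all 11; the group earns 5.9 × 2.60 × 187 = 2868.58.

2868.58 tokens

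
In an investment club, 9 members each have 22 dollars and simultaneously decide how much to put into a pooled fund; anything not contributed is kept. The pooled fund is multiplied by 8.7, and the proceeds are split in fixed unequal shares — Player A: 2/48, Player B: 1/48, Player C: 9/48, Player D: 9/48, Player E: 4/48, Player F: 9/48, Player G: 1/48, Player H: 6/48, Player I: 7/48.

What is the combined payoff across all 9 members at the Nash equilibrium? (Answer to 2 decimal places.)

Each unit j contributes comes back to j as 8.7 × (j's share), so j prefers to contribute only if that share exceeds 1/8.7 = 0.1149; otherwise keeping the unit dominates.
Player C, Player D, Player F, Player H and Player I clear that bar, contributing 22 each; the remaining 4 contribute 0. Total contributed: 110.
The pooled fund pays out 8.7 × 110 = 957.00 in total (split across the unequal shares, but the aggregate is all that matters for the group sum).
The 4 free-riders keep 22 each, adding 88. Group total = 88 + 957.00 = 1045.00.

1045.00 dollars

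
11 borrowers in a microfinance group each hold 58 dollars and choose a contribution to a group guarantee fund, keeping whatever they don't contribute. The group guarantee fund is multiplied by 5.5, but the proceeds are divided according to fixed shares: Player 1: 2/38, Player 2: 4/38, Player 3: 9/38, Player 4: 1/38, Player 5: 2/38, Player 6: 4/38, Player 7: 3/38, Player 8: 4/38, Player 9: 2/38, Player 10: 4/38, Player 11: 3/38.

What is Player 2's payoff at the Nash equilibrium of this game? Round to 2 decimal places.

91.58 dollars

Each unit j contributes comes back to j as 5.5 × (j's share), so j prefers to contribute only if that share exceeds 1/5.5 = 0.1818; otherwise keeping the unit dominates.
The only share above 0.1818 is Player 3's 9/38, contributing 58; the remaining 10 contribute 0. Total contributed: 58.
Player 2 keeps 58 and receives 5.5 × 58 × 4/38 = 33.58 from the group guarantee fund, for a payoff of 91.58.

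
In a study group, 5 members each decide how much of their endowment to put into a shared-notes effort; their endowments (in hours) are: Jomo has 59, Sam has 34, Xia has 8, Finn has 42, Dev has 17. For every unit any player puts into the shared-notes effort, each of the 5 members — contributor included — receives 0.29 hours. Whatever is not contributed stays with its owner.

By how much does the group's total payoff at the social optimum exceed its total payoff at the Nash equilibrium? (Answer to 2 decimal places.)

72.00 hours

The private return per contributed unit is 0.29 < 1 for everyone, so the Nash equilibrium is zero contribution and the group total is Σ E_j = 59 + 34 + 8 + 42 + 17 = 160.
Each contributed unit returns 1.450 to the group, so the social optimum is full contribution by everyone: group total = 1.450 × 160 = 232.00.
Efficiency loss = (1.450 − 1) × 160 = 72.00.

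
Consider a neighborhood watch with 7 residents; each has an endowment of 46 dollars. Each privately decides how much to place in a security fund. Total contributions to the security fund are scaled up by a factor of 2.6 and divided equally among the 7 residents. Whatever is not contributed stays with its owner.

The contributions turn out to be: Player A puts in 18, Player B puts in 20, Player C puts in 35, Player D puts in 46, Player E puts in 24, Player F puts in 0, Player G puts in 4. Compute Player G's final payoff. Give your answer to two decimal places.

96.60 dollars

Total contributed: 18 + 20 + 35 + 46 + 24 + 0 + 4 = 147.
Each receives 2.6 × 147 / 7 = 54.60 from the security fund.
Player G keeps 46 − 4 = 42, so Player G's payoff is 42 + 54.60 = 96.60.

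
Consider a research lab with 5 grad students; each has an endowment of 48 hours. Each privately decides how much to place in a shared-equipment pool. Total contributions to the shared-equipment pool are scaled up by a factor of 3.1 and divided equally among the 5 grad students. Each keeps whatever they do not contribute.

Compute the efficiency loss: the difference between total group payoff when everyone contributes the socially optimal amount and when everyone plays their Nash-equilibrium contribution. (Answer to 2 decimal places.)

Each contributed unit returns 3.1/5 = 0.6200 to its contributor — below 1 — so contributing 0 is dominant for every player. At the Nash equilibrium everyone keeps their 48, and the group total is 5 × 48 = 240.
Each contributed unit returns 3.100 to the group as a whole (0.6200 to each of 5 players), which exceeds 1, so the social optimum is full contribution: group total = 3.100 × 240 = 744.00.
Efficiency loss = 744.00 − 240 = 504.00.

504.00 hours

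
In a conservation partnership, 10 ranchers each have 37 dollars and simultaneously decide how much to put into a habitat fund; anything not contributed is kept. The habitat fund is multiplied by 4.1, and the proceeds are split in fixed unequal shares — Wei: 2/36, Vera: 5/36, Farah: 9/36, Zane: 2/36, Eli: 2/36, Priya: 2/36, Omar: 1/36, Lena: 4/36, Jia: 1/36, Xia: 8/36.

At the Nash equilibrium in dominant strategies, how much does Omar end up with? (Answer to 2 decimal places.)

41.21 dollars

A player with share s gets back 4.1·s per unit contributed, so full contribution is dominant for anyone with s > 1/4.1 = 0.2439 and zero contribution is dominant for anyone below.
Only Farah (9/36) clears that bar, contributing 37; the remaining 9 contribute 0. Total contributed: 37.
Omar keeps 37 and receives 4.1 × 37 × 1/36 = 4.21 from the habitat fund, for a payoff of 41.21.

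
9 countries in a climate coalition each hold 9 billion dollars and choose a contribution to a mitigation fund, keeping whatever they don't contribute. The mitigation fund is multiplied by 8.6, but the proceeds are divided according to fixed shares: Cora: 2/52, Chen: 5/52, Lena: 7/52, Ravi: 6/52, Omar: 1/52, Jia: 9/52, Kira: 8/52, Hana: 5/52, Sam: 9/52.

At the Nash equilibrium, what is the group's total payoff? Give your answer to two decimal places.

A player with share s gets back 8.6·s per unit contributed, so full contribution is dominant for anyone with s > 1/8.6 = 0.1163 and zero contribution is dominant for anyone below.
Lena, Jia, Kira and Sam clear that bar, contributing 9 each; the remaining 5 contribute 0. Total contributed: 36.
The mitigation fund pays out 8.6 × 36 = 309.60 in total (split across the unequal shares, but the aggregate is all that matters for the group sum).
The 5 free-riders keep 9 each, adding 45. Group total = 45 + 309.60 = 354.60.

354.60 billion dollars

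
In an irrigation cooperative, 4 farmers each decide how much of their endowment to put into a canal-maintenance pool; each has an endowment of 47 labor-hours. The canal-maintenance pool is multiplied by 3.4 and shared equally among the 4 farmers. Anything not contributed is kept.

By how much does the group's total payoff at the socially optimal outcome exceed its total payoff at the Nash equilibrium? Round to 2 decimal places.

451.20 labor-hours

Each contributed unit returns 3.4/4 = 0.8500 to its contributor — below 1 — so contributing 0 is dominant for every player. At the Nash equilibrium everyone keeps their 47, and the group total is 4 × 47 = 188.
Each contributed unit returns 3.400 to the group as a whole (0.8500 to each of 4 players), which exceeds 1, so the social optimum is full contribution: group total = 3.400 × 188 = 639.20.
Efficiency loss = 639.20 − 188 = 451.20.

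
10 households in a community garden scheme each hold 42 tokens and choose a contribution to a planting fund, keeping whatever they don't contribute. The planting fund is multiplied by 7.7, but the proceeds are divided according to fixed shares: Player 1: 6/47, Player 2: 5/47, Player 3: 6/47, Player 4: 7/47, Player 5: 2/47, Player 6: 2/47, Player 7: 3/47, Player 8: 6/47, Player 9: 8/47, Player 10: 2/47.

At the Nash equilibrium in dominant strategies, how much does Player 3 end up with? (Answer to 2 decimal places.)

Each unit j contributes comes back to j as 7.7 × (j's share), so j prefers to contribute only if that share exceeds 1/7.7 = 0.1299; otherwise keeping the unit dominates.
Player 4 and Player 9 are above the threshold, contributing 42 each; the remaining 8 contribute 0. Total contributed: 84.
Player 3 keeps 42 and receives 7.7 × 84 × 6/47 = 82.57 from the planting fund, for a payoff of 124.57.

124.57 tokens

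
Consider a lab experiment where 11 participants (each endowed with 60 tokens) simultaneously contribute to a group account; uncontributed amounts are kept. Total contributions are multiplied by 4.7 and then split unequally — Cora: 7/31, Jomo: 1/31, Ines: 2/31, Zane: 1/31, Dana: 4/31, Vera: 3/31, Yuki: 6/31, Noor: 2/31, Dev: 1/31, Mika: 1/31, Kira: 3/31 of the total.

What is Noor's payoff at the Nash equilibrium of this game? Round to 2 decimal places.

Each unit j contributes comes back to j as 4.7 × (j's share), so j prefers to contribute only if that share exceeds 1/4.7 = 0.2128; otherwise keeping the unit dominates.
The only share above 0.2128 is Cora's 7/31, contributing 60; the remaining 10 contribute 0. Total contributed: 60.
Noor keeps 60 and receives 4.7 × 60 × 2/31 = 18.19 from the group account, for a payoff of 78.19.

78.19 tokens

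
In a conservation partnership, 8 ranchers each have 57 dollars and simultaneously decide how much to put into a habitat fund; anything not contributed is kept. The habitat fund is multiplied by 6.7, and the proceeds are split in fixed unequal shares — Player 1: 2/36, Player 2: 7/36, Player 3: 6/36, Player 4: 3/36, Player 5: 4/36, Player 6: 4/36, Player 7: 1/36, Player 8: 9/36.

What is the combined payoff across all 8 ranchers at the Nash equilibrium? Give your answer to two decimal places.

1430.70 dollars

Player j's private return per contributed unit is 6.7 × (j's share). Contributing is weakly dominant for j when that share is at least 1/6.7 = 0.1493, and contributing 0 is dominant otherwise.
Player 2, Player 3 and Player 8 are above the threshold, contributing 57 each; the remaining 5 contribute 0. Total contributed: 171.
The habitat fund pays out 6.7 × 171 = 1145.70 in total (split across the unequal shares, but the aggregate is all that matters for the group sum).
The 5 free-riders keep 57 each, adding 285. Group total = 285 + 1145.70 = 1430.70.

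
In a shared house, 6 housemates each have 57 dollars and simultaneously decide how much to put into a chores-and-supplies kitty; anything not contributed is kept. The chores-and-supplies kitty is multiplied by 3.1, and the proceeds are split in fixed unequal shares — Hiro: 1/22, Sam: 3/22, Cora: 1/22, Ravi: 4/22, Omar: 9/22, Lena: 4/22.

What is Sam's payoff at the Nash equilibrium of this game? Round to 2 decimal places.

Each unit j contributes comes back to j as 3.1 × (j's share), so j prefers to contribute only if that share exceeds 1/3.1 = 0.3226; otherwise keeping the unit dominates.
Omar alone (share 9/22) is above the threshold, contributing 57; the remaining 5 contribute 0. Total contributed: 57.
Sam keeps 57 and receives 3.1 × 57 × 3/22 = 24.10 from the chores-and-supplies kitty, for a payoff of 81.10.

81.10 dollars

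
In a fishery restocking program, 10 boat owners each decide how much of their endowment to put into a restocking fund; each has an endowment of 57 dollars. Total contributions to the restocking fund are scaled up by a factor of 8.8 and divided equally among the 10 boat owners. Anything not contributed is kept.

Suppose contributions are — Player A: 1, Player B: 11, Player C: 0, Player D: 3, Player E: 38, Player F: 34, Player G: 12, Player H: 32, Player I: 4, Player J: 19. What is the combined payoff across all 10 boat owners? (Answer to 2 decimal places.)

Total contributed: 1 + 11 + 0 + 3 + 38 + 34 + 12 + 32 + 4 + 19 = 154; total kept: 10 × 57 − 154 = 416.
The restocking fund pays out 8.8 × 154 = 1355.20 in aggregate.
Group total = 416 + 1355.20 = 1771.20.

1771.20 dollars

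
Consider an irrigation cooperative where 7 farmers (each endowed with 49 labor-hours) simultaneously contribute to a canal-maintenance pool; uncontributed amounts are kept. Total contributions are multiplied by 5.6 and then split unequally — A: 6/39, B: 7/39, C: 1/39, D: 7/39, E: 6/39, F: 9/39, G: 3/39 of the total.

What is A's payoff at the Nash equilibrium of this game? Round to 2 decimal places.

175.65 labor-hours

Player j's private return per contributed unit is 5.6 × (j's share). Contributing is weakly dominant for j when that share is at least 1/5.6 = 0.1786, and contributing 0 is dominant otherwise.
The shares above 0.1786 belong to B, D and F, contributing 49 each; the remaining 4 contribute 0. Total contributed: 147.
A keeps 49 and receives 5.6 × 147 × 6/39 = 126.65 from the canal-maintenance pool, for a payoff of 175.65.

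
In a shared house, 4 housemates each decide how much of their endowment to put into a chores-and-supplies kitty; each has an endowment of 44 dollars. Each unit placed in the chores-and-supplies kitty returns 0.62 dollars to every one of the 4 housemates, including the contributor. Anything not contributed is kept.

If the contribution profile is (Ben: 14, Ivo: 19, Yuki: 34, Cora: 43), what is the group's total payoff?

338.80 dollars

Total contributed: 14 + 19 + 34 + 43 = 110; total kept: 4 × 44 − 110 = 66.
The chores-and-supplies kitty pays out 0.62 × 4 × 110 = 272.80 in aggregate.
Group total = 66 + 272.80 = 338.80.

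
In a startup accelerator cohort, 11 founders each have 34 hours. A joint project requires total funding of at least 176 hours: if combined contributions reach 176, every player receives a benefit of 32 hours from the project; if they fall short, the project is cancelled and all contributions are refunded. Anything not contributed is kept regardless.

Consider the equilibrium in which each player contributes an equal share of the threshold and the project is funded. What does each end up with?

50 hours

Equal share of the threshold: 176/11 = 16.
At this profile no one gains by cutting their contribution: any cut drops the total below 176, the project is cancelled, contributions are refunded, and the deviator ends with 34, which is less than 34 − 16 + 32 = 50. Contributing more than 16 just wastes the excess. So contributing exactly 16 is a best response.
Each player's payoff: 34 − 16 + 32 = 50.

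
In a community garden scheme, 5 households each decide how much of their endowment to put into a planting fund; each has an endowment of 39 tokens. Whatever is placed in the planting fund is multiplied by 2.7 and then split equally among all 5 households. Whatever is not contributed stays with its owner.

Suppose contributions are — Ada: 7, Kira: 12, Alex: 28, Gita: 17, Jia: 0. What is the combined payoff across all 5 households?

303.80 tokens

Total contributed: 7 + 12 + 28 + 17 + 0 = 64; total kept: 5 × 39 − 64 = 131.
The planting fund pays out 2.7 × 64 = 172.80 in aggregate.
Group total = 131 + 172.80 = 303.80.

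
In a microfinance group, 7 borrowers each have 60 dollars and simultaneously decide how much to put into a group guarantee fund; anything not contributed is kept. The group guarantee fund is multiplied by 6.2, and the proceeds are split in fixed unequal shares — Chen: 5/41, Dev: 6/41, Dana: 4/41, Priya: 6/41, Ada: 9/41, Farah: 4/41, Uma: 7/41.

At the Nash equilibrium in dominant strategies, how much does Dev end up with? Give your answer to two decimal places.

For player j, contributing a unit is worthwhile iff 6.2 × (j's share) ≥ 1, i.e. iff j's share is at least 0.1613.
The shares above 0.1613 belong to Ada and Uma, contributing 60 each; the remaining 5 contribute 0. Total contributed: 120.
Dev keeps 60 and receives 6.2 × 120 × 6/41 = 108.88 from the group guarantee fund, for a payoff of 168.88.

168.88 dollars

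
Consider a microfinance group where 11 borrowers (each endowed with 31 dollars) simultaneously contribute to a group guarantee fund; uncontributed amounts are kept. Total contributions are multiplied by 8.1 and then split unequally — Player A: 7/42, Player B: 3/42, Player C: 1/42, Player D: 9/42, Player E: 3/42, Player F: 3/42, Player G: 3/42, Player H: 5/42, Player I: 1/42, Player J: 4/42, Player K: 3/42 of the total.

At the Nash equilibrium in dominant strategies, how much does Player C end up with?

42.96 dollars

Each unit j contributes comes back to j as 8.1 × (j's share), so j prefers to contribute only if that share exceeds 1/8.1 = 0.1235; otherwise keeping the unit dominates.
The shares above 0.1235 belong to Player A and Player D, contributing 31 each; the remaining 9 contribute 0. Total contributed: 62.
Player C keeps 31 and receives 8.1 × 62 × 1/42 = 11.96 from the group guarantee fund, for a payoff of 42.96.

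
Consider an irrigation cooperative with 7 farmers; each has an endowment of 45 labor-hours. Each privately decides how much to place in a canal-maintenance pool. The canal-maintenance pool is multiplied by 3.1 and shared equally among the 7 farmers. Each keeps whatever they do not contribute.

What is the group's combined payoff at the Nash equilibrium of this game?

315.00 labor-hours

Each contributed unit returns 3.1/7 = 0.4429 to its contributor — below 1 — so contributing 0 is dominant for every player. At the Nash equilibrium everyone keeps their 45, and the group total is 7 × 45 = 315.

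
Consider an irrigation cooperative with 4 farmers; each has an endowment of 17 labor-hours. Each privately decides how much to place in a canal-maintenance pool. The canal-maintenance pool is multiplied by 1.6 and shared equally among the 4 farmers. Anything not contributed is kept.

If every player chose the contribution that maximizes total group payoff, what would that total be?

Each contributed unit returns 1.600 to the group as a whole (0.4000 to each of 4 players), which exceeds 1, so the social optimum is full contribution: group total = 1.600 × 68 = 108.80.

108.80 labor-hours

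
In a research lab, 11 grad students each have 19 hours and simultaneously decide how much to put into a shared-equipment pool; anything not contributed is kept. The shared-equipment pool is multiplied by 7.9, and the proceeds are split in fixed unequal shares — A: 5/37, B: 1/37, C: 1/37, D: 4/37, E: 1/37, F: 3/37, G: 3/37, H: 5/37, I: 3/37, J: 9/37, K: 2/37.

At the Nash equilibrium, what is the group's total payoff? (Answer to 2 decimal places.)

602.30 hours

Each unit j contributes comes back to j as 7.9 × (j's share), so j prefers to contribute only if that share exceeds 1/7.9 = 0.1266; otherwise keeping the unit dominates.
A, H and J are above the threshold, contributing 19 each; the remaining 8 contribute 0. Total contributed: 57.
The shared-equipment pool pays out 7.9 × 57 = 450.30 in total (split across the unequal shares, but the aggregate is all that matters for the group sum).
The 8 free-riders keep 19 each, adding 152. Group total = 152 + 450.30 = 602.30.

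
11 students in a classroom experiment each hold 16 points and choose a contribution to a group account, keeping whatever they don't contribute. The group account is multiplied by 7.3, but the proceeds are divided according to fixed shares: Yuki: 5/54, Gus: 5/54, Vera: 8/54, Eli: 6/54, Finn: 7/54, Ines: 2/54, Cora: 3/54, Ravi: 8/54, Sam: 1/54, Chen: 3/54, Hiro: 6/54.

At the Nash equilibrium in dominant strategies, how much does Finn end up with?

46.28 points

Each unit j contributes comes back to j as 7.3 × (j's share), so j prefers to contribute only if that share exceeds 1/7.3 = 0.1370; otherwise keeping the unit dominates.
Vera and Ravi clear that bar, contributing 16 each; the remaining 9 contribute 0. Total contributed: 32.
Finn keeps 16 and receives 7.3 × 32 × 7/54 = 30.28 from the group account, for a payoff of 46.28.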